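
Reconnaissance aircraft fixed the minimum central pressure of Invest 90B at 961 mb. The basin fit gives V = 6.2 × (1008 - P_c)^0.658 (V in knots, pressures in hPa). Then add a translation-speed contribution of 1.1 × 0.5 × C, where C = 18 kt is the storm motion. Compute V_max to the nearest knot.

88 kt

ΔP = 1008 − 961 = 47 mb.
47^0.658 ≈ 12.596.
V ≈ 6.2 × 12.596 ≈ 78.1 kt.
Translation term: 1.1 × 0.5 × 18 = 9.9 kt.
Corrected V ≈ 88 kt → 88 kt.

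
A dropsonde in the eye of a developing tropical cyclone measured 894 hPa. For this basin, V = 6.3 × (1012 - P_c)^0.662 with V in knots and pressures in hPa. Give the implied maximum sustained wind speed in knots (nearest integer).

ΔP = 1012 − 894 = 118 hPa.
118^0.662 ≈ 23.528.
V ≈ 6.3 × 23.528 ≈ 148.2 kt.

148 kt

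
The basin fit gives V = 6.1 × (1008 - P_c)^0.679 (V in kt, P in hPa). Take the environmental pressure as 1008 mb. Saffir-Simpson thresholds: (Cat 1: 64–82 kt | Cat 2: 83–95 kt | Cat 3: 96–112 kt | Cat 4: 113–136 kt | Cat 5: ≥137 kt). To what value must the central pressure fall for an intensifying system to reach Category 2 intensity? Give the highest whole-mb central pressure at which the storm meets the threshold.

961 mb

Category 2 begins at V = 83 kt.
Required ΔP = (83/6.1)^(1/0.679) = 13.607^1.473 ≈ 46.74 mb.
P_c ≤ 1008 − 46.74 = 961.26, so the highest integer P_c is 961 mb.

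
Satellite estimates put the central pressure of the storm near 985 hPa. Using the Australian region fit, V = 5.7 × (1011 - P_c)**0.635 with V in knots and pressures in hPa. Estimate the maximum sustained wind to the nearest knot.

ΔP = 1011 − 985 = 26 hPa.
26^0.635 ≈ 7.916.
V ≈ 5.7 × 7.916 ≈ 45.1 kt.

45 kt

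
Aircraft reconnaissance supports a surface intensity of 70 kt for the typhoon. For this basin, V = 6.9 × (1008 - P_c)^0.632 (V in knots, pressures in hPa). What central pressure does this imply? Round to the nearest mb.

969 mb

ΔP = (V / 6.9)^(1/0.632) = (70/6.9)^1.582.
70/6.9 = 10.145; 10.145^1.582 ≈ 39.10 mb.
P_c = 1008 − 39.10 = 968.90 ≈ 969 mb.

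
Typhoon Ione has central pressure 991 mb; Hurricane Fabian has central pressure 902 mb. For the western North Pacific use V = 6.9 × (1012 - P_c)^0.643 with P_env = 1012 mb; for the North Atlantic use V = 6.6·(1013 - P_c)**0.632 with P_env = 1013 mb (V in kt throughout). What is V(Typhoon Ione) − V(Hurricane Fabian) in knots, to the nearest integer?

Typhoon Ione: ΔP = 21; V ≈ 6.9 × 21^0.643 ≈ 48.87 kt.
Hurricane Fabian: ΔP = 111; V ≈ 6.6 × 111^0.632 ≈ 129.48 kt.
Difference ≈ 48.87 − 129.48 = -80.61 → -81 kt.

-81 kt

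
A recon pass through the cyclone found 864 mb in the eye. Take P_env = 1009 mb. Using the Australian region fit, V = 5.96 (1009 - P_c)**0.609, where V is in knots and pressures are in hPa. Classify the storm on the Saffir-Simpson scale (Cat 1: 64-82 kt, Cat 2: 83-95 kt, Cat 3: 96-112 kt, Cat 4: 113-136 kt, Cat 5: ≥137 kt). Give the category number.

4

ΔP = 1009 − 864 = 145 mb.
V ≈ 5.96 × 145^0.609 = 5.96 × 20.71 ≈ 123 kt.
123 kt falls in the Category 4 band.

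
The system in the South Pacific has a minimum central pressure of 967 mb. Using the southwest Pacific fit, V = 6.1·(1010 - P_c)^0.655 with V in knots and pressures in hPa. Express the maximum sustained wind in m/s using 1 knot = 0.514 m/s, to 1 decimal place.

ΔP = 1010 − 967 = 43 mb.
V ≈ 6.1 × 43^0.655 = 6.1 × 11.747 ≈ 71.656 kt.
71.656 × 0.514 ≈ 36.83 m/s → 36.8 m/s.

36.8 m/s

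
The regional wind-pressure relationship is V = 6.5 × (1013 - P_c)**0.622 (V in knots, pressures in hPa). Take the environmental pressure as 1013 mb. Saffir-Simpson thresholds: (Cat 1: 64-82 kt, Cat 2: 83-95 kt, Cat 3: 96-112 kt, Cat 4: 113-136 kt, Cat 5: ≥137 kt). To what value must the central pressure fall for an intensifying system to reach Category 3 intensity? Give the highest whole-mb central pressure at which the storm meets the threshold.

937 mb

Category 3 begins at V = 96 kt.
Required ΔP = (96/6.5)^(1/0.622) = 14.769^1.608 ≈ 75.86 mb.
P_c ≤ 1013 − 75.86 = 937.14, so the highest integer P_c is 937 mb.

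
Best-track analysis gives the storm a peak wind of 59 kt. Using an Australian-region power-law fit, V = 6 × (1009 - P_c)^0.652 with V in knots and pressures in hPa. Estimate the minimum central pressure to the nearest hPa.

976 hPa

ΔP = (V / 6)^(1/0.652) = (59/6)^1.534.
59/6 = 9.833; 9.833^1.534 ≈ 33.31 hPa.
P_c = 1009 − 33.31 = 975.69 ≈ 976 hPa.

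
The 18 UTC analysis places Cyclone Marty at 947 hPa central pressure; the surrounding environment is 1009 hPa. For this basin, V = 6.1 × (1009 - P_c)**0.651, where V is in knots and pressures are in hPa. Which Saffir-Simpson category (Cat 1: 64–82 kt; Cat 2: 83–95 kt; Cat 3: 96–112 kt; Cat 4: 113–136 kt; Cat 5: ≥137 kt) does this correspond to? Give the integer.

2

ΔP = 1009 − 947 = 62 hPa.
V ≈ 6.1 × 62^0.651 = 6.1 × 14.68 ≈ 90 kt.
90 kt falls in the Category 2 band.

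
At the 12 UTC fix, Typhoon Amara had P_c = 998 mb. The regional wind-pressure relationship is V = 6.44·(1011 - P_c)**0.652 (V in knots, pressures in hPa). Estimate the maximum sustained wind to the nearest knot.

ΔP = 1011 − 998 = 13 mb.
13^0.652 ≈ 5.325.
V ≈ 6.44 × 5.325 ≈ 34.3 kt.

34 kt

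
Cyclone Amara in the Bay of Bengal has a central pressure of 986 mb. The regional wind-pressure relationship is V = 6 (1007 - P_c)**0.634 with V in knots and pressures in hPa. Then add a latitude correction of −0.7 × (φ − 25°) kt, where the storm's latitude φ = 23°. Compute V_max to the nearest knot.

43 kt

ΔP = 1007 − 986 = 21 mb.
21^0.634 ≈ 6.891.
V ≈ 6 × 6.891 ≈ 41.3 kt.
Latitude correction: −0.7 × (23 − 25) = 1.4 kt.
Corrected V ≈ 42.7 kt → 43 kt.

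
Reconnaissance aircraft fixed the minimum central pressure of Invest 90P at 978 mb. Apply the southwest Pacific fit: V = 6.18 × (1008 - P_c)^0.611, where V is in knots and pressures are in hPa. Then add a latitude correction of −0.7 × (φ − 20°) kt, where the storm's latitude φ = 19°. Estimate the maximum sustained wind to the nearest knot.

ΔP = 1008 − 978 = 30 mb.
30^0.611 ≈ 7.990.
V ≈ 6.18 × 7.990 ≈ 49.4 kt.
Latitude correction: −0.7 × (19 − 20) = 0.7 kt.
Corrected V ≈ 50.1 kt → 50 kt.

50 kt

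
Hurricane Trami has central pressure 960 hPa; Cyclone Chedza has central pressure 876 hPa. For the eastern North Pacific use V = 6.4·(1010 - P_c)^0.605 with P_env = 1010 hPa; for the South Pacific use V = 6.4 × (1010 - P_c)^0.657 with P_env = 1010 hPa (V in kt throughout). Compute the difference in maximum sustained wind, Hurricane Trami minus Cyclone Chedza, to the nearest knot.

-92 kt

Hurricane Trami: ΔP = 50; V ≈ 6.4 × 50^0.605 ≈ 68.24 kt.
Cyclone Chedza: ΔP = 134; V ≈ 6.4 × 134^0.657 ≈ 159.84 kt.
Difference ≈ 68.24 − 159.84 = -91.60 → -92 kt.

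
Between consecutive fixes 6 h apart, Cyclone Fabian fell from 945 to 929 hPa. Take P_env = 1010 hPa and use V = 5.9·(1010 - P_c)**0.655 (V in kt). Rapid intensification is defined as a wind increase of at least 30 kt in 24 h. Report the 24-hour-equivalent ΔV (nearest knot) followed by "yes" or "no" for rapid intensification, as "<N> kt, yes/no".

56 kt, yes

V₁: ΔP = 65, V ≈ 5.9 × 65^0.655 ≈ 90.85 kt.
V₂: ΔP = 81, V ≈ 5.9 × 81^0.655 ≈ 104.93 kt.
ΔV over 6 h = 14.08 kt → 24 h equivalent = 14.08 × 24/6 ≈ 56.32 kt.
56 kt ≥ 30 kt ⇒ rapid intensification.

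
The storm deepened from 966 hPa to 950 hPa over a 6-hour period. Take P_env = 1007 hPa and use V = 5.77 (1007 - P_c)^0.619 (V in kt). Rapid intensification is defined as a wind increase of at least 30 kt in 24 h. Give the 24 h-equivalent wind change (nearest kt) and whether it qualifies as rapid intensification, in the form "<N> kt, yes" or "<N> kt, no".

52 kt, yes

V₁: ΔP = 41, V ≈ 5.77 × 41^0.619 ≈ 57.48 kt.
V₂: ΔP = 57, V ≈ 5.77 × 57^0.619 ≈ 70.48 kt.
ΔV over 6 h = 13.00 kt → 24 h equivalent = 13.00 × 24/6 ≈ 52.00 kt.
52 kt ≥ 30 kt ⇒ rapid intensification.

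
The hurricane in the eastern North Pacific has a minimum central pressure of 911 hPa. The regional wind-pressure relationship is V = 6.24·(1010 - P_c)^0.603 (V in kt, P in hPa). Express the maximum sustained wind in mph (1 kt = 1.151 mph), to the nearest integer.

ΔP = 1010 − 911 = 99 hPa.
V ≈ 6.24 × 99^0.603 = 6.24 × 15.972 ≈ 99.667 kt.
99.667 × 1.151 ≈ 114.72 mph → 115 mph.

115 mph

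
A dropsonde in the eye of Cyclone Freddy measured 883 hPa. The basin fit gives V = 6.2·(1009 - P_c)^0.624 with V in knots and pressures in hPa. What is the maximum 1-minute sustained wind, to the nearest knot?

ΔP = 1009 − 883 = 126 hPa.
126^0.624 ≈ 20.447.
V ≈ 6.2 × 20.447 ≈ 126.8 kt.

127 kt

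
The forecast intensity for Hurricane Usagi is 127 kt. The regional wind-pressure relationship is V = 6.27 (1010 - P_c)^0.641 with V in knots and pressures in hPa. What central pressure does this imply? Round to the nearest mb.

901 mb

ΔP = (V / 6.27)^(1/0.641) = (127/6.27)^1.560.
127/6.27 = 20.255; 20.255^1.560 ≈ 109.21 mb.
P_c = 1010 − 109.21 = 900.79 ≈ 901 mb.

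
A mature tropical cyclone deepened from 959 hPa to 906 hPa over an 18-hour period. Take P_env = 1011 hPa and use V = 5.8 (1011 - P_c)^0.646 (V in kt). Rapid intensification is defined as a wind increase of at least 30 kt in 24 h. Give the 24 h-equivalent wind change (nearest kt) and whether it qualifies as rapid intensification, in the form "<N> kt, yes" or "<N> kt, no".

57 kt, yes

V₁: ΔP = 52, V ≈ 5.8 × 52^0.646 ≈ 74.47 kt.
V₂: ΔP = 105, V ≈ 5.8 × 105^0.646 ≈ 117.25 kt.
ΔV over 18 h = 42.78 kt → 24 h equivalent = 42.78 × 24/18 ≈ 57.04 kt.
57 kt ≥ 30 kt ⇒ rapid intensification.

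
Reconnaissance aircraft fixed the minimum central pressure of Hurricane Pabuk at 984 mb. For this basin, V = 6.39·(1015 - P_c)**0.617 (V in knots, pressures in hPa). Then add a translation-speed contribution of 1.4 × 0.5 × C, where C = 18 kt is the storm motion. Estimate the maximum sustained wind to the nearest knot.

66 kt

ΔP = 1015 − 984 = 31 mb.
31^0.617 ≈ 8.321.
V ≈ 6.39 × 8.321 ≈ 53.2 kt.
Translation term: 1.4 × 0.5 × 18 = 12.6 kt.
Corrected V ≈ 65.8 kt → 66 kt.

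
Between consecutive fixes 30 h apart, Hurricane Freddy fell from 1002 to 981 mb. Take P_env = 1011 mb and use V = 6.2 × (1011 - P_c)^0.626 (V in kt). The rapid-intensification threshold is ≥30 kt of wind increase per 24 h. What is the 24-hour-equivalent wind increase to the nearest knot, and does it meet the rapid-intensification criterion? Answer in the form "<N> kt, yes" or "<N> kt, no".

22 kt, no

V₁: ΔP = 9, V ≈ 6.2 × 9^0.626 ≈ 24.53 kt.
V₂: ΔP = 30, V ≈ 6.2 × 30^0.626 ≈ 52.13 kt.
ΔV over 30 h = 27.60 kt → 24 h equivalent = 27.60 × 24/30 ≈ 22.08 kt.
22 kt < 30 kt ⇒ not rapid intensification.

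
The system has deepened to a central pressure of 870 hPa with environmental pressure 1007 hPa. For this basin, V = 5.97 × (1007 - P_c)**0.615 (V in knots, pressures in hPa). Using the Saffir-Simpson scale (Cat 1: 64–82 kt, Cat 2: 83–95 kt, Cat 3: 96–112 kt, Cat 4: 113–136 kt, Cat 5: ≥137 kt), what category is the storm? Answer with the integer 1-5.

4

ΔP = 1007 − 870 = 137 hPa.
V ≈ 5.97 × 137^0.615 = 5.97 × 20.61 ≈ 123 kt.
123 kt falls in the Category 4 band.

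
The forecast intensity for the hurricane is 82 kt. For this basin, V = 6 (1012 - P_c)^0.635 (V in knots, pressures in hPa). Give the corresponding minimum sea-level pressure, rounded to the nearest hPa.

951 hPa

ΔP = (V / 6)^(1/0.635) = (82/6)^1.575.
82/6 = 13.667; 13.667^1.575 ≈ 61.44 hPa.
P_c = 1012 − 61.44 = 950.56 ≈ 951 hPa.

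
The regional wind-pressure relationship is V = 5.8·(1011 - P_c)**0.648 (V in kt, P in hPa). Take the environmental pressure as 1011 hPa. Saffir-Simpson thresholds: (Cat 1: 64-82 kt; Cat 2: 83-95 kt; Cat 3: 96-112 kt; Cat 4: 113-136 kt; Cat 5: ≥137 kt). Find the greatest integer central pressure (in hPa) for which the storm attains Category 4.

Category 4 begins at V = 113 kt.
Required ΔP = (113/5.8)^(1/0.648) = 19.483^1.543 ≈ 97.77 hPa.
P_c ≤ 1011 − 97.77 = 913.23, so the highest integer P_c is 913 hPa.

913 hPa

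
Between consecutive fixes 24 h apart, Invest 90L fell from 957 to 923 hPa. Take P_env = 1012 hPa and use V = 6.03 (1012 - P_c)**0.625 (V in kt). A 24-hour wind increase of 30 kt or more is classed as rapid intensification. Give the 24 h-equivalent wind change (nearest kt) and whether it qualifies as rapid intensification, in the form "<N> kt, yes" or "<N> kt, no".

26 kt, no

V₁: ΔP = 55, V ≈ 6.03 × 55^0.625 ≈ 73.80 kt.
V₂: ΔP = 89, V ≈ 6.03 × 89^0.625 ≈ 99.70 kt.
ΔV over 24 h = 25.90 kt → 24 h equivalent = 25.90 × 24/24 ≈ 25.90 kt.
26 kt < 30 kt ⇒ not rapid intensification.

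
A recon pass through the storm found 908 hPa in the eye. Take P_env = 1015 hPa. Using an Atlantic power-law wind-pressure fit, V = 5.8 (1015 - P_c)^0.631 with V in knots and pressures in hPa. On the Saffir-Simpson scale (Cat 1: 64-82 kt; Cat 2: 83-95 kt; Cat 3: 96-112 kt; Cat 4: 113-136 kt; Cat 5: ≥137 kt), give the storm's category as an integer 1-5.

ΔP = 1015 − 908 = 107 hPa.
V ≈ 5.8 × 107^0.631 = 5.8 × 19.08 ≈ 111 kt.
111 kt falls in the Category 3 band.

3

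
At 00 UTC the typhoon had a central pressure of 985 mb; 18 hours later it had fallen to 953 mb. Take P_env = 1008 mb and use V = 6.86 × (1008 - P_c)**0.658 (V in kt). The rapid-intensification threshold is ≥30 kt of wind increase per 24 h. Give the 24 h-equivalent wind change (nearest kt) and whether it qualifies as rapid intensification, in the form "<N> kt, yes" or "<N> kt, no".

56 kt, yes

V₁: ΔP = 23, V ≈ 6.86 × 23^0.658 ≈ 53.99 kt.
V₂: ΔP = 55, V ≈ 6.86 × 55^0.658 ≈ 95.83 kt.
ΔV over 18 h = 41.84 kt → 24 h equivalent = 41.84 × 24/18 ≈ 55.79 kt.
56 kt ≥ 30 kt ⇒ rapid intensification.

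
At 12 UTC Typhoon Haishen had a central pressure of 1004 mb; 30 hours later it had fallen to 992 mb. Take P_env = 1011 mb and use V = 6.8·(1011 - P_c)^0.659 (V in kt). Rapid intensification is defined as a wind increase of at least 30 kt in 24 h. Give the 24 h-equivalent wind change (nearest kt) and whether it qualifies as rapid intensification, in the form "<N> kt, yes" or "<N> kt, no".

18 kt, no

V₁: ΔP = 7, V ≈ 6.8 × 7^0.659 ≈ 24.51 kt.
V₂: ΔP = 19, V ≈ 6.8 × 19^0.659 ≈ 47.34 kt.
ΔV over 30 h = 22.83 kt → 24 h equivalent = 22.83 × 24/30 ≈ 18.26 kt.
18 kt < 30 kt ⇒ not rapid intensification.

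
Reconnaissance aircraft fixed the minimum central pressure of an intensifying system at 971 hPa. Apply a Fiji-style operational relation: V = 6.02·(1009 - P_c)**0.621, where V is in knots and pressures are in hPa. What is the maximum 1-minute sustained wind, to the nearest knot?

ΔP = 1009 − 971 = 38 hPa.
38^0.621 ≈ 9.573.
V ≈ 6.02 × 9.573 ≈ 57.6 kt.

58 kt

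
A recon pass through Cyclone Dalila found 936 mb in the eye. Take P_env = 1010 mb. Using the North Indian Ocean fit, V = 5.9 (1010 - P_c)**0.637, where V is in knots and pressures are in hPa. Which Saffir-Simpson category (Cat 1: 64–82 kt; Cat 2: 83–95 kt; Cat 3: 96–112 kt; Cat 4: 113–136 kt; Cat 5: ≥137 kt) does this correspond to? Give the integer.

ΔP = 1010 − 936 = 74 mb.
V ≈ 5.9 × 74^0.637 = 5.9 × 15.51 ≈ 92 kt.
92 kt falls in the Category 2 band.

2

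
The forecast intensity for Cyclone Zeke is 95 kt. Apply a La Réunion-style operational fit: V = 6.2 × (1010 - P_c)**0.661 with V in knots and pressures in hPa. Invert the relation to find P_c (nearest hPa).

948 hPa

ΔP = (V / 6.2)^(1/0.661) = (95/6.2)^1.513.
95/6.2 = 15.323; 15.323^1.513 ≈ 62.12 hPa.
P_c = 1010 − 62.12 = 947.88 ≈ 948 hPa.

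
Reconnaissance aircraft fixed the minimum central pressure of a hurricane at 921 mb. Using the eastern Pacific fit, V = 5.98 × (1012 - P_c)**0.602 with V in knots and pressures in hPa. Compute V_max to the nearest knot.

ΔP = 1012 − 921 = 91 mb.
91^0.602 ≈ 15.113.
V ≈ 5.98 × 15.113 ≈ 90.4 kt.

90 kt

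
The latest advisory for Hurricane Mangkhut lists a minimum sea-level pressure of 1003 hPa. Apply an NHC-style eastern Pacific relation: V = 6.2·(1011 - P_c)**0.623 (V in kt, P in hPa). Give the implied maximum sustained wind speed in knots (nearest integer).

ΔP = 1011 − 1003 = 8 hPa.
8^0.623 ≈ 3.653.
V ≈ 6.2 × 3.653 ≈ 22.6 kt.

23 kt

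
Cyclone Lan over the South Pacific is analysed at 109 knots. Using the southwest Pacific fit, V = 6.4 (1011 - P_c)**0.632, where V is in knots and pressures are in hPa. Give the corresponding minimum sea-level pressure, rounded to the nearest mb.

922 mb

ΔP = (V / 6.4)^(1/0.632) = (109/6.4)^1.582.
109/6.4 = 17.031; 17.031^1.582 ≈ 88.75 mb.
P_c = 1011 − 88.75 = 922.25 ≈ 922 mb.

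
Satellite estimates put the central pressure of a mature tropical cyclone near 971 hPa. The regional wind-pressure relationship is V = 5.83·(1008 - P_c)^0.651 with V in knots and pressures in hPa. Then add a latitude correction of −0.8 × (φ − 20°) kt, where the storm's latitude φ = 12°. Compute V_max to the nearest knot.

ΔP = 1008 − 971 = 37 hPa.
37^0.651 ≈ 10.493.
V ≈ 5.83 × 10.493 ≈ 61.2 kt.
Latitude correction: −0.8 × (12 − 20) = 6.4 kt.
Corrected V ≈ 67.6 kt → 68 kt.

68 kt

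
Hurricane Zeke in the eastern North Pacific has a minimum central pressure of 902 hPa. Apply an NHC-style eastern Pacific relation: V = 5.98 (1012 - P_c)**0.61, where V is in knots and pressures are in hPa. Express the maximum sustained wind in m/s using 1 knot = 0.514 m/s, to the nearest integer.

ΔP = 1012 − 902 = 110 hPa.
V ≈ 5.98 × 110^0.61 = 5.98 × 17.589 ≈ 105.184 kt.
105.184 × 0.514 ≈ 54.06 m/s → 54 m/s.

54 m/s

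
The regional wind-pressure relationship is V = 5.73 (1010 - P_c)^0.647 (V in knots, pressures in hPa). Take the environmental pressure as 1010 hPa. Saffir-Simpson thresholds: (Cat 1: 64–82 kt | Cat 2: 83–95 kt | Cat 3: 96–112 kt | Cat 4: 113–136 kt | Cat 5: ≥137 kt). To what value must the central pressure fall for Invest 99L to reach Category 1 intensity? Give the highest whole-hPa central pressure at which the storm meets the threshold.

Category 1 begins at V = 64 kt.
Required ΔP = (64/5.73)^(1/0.647) = 11.169^1.546 ≈ 41.67 hPa.
P_c ≤ 1010 − 41.67 = 968.33, so the highest integer P_c is 968 hPa.

968 hPa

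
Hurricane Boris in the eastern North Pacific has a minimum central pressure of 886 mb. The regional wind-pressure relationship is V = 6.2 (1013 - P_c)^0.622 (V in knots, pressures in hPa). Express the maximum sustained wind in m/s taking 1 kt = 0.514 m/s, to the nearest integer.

65 m/s

ΔP = 1013 − 886 = 127 mb.
V ≈ 6.2 × 127^0.622 = 6.2 × 20.350 ≈ 126.170 kt.
126.170 × 0.514 ≈ 64.85 m/s → 65 m/s.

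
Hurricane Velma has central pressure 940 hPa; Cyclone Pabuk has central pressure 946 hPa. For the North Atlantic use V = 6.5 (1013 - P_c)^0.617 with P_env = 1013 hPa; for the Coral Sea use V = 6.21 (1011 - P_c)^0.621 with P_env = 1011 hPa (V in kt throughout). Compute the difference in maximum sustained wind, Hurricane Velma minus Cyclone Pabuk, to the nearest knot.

9 kt

Hurricane Velma: ΔP = 73; V ≈ 6.5 × 73^0.617 ≈ 91.75 kt.
Cyclone Pabuk: ΔP = 65; V ≈ 6.21 × 65^0.621 ≈ 82.97 kt.
Difference ≈ 91.75 − 82.97 = 8.78 → 9 kt.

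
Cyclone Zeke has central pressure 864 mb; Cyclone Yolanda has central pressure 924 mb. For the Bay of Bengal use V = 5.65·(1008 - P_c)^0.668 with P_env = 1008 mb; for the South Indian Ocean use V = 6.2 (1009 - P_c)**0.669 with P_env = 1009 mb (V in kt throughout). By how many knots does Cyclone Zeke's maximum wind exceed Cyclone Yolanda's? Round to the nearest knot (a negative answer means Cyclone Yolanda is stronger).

Cyclone Zeke: ΔP = 144; V ≈ 5.65 × 144^0.668 ≈ 156.26 kt.
Cyclone Yolanda: ΔP = 85; V ≈ 6.2 × 85^0.669 ≈ 121.11 kt.
Difference ≈ 156.26 − 121.11 = 35.15 → 35 kt.

35 kt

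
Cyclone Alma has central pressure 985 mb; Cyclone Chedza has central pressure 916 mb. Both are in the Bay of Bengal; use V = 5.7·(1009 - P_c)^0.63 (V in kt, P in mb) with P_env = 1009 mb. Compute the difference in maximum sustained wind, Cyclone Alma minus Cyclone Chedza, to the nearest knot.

Cyclone Alma: ΔP = 24; V ≈ 5.7 × 24^0.63 ≈ 42.21 kt.
Cyclone Chedza: ΔP = 93; V ≈ 5.7 × 93^0.63 ≈ 99.09 kt.
Difference ≈ 42.21 − 99.09 = -56.88 → -57 kt.

-57 kt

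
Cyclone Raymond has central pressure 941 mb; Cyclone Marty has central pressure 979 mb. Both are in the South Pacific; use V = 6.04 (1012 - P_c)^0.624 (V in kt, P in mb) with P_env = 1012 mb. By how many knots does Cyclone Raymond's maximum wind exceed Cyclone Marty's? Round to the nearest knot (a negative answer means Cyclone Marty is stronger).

33 kt

Cyclone Raymond: ΔP = 71; V ≈ 6.04 × 71^0.624 ≈ 86.34 kt.
Cyclone Marty: ΔP = 33; V ≈ 6.04 × 33^0.624 ≈ 53.53 kt.
Difference ≈ 86.34 − 53.53 = 32.81 → 33 kt.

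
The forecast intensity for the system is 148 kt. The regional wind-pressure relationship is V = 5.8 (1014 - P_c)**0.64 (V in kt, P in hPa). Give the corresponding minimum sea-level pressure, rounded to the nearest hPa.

856 hPa

ΔP = (V / 5.8)^(1/0.64) = (148/5.8)^1.562.
148/5.8 = 25.517; 25.517^1.562 ≈ 157.83 hPa.
P_c = 1014 − 157.83 = 856.17 ≈ 856 hPa.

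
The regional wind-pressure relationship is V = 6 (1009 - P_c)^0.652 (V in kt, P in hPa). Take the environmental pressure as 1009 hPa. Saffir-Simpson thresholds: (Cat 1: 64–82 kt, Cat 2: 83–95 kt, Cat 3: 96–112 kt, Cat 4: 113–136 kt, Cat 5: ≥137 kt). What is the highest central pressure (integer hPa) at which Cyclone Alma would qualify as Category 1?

Category 1 begins at V = 64 kt.
Required ΔP = (64/6)^(1/0.652) = 10.667^1.534 ≈ 37.73 hPa.
P_c ≤ 1009 − 37.73 = 971.27, so the highest integer P_c is 971 hPa.

971 hPa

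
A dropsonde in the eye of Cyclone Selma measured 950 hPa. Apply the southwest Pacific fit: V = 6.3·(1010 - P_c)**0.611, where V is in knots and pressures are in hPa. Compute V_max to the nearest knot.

ΔP = 1010 − 950 = 60 hPa.
60^0.611 ≈ 12.203.
V ≈ 6.3 × 12.203 ≈ 76.9 kt.

77 kt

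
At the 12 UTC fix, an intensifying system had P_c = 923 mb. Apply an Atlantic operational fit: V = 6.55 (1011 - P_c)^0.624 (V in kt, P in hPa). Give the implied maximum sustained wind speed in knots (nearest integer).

107 kt

ΔP = 1011 − 923 = 88 mb.
88^0.624 ≈ 16.344.
V ≈ 6.55 × 16.344 ≈ 107.1 kt.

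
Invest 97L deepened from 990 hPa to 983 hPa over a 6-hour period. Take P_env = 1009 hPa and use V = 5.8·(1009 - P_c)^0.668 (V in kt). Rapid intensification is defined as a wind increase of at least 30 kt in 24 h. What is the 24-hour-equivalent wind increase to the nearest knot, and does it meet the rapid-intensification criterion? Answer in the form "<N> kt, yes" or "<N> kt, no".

V₁: ΔP = 19, V ≈ 5.8 × 19^0.668 ≈ 41.46 kt.
V₂: ΔP = 26, V ≈ 5.8 × 26^0.668 ≈ 51.12 kt.
ΔV over 6 h = 9.66 kt → 24 h equivalent = 9.66 × 24/6 ≈ 38.64 kt.
39 kt ≥ 30 kt ⇒ rapid intensification.

39 kt, yes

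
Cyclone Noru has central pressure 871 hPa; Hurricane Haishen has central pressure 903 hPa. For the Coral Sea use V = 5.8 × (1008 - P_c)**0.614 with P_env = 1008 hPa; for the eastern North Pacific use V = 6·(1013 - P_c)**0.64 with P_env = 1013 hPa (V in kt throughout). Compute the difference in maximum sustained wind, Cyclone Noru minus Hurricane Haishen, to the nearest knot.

-3 kt

Cyclone Noru: ΔP = 137; V ≈ 5.8 × 137^0.614 ≈ 118.95 kt.
Hurricane Haishen: ΔP = 110; V ≈ 6 × 110^0.64 ≈ 121.52 kt.
Difference ≈ 118.95 − 121.52 = -2.57 → -3 kt.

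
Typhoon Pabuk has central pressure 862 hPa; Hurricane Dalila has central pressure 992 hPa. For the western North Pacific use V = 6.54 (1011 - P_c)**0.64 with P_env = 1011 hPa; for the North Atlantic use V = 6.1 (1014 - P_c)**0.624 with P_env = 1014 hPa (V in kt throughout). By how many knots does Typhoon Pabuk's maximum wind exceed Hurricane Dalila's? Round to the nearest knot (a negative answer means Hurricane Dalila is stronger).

Typhoon Pabuk: ΔP = 149; V ≈ 6.54 × 149^0.64 ≈ 160.85 kt.
Hurricane Dalila: ΔP = 22; V ≈ 6.1 × 22^0.624 ≈ 41.98 kt.
Difference ≈ 160.85 − 41.98 = 118.87 → 119 kt.

119 kt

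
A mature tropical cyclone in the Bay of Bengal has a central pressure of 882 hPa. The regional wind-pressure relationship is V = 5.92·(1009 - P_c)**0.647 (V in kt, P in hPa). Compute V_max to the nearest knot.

136 kt

ΔP = 1009 − 882 = 127 hPa.
127^0.647 ≈ 22.970.
V ≈ 5.92 × 22.970 ≈ 136.0 kt.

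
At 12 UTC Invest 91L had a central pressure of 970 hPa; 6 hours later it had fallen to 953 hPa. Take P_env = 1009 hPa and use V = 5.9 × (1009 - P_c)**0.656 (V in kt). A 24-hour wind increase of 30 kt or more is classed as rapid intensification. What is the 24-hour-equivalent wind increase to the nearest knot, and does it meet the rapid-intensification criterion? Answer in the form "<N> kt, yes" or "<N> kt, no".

70 kt, yes

V₁: ΔP = 39, V ≈ 5.9 × 39^0.656 ≈ 65.25 kt.
V₂: ΔP = 56, V ≈ 5.9 × 56^0.656 ≈ 82.73 kt.
ΔV over 6 h = 17.48 kt → 24 h equivalent = 17.48 × 24/6 ≈ 69.92 kt.
70 kt ≥ 30 kt ⇒ rapid intensification.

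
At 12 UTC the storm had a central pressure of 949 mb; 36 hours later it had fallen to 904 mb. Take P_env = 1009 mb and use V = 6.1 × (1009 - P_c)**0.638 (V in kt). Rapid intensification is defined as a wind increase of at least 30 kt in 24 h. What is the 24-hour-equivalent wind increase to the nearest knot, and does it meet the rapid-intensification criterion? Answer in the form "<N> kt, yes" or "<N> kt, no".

V₁: ΔP = 60, V ≈ 6.1 × 60^0.638 ≈ 83.14 kt.
V₂: ΔP = 105, V ≈ 6.1 × 105^0.638 ≈ 118.81 kt.
ΔV over 36 h = 35.67 kt → 24 h equivalent = 35.67 × 24/36 ≈ 23.78 kt.
24 kt < 30 kt ⇒ not rapid intensification.

24 kt, no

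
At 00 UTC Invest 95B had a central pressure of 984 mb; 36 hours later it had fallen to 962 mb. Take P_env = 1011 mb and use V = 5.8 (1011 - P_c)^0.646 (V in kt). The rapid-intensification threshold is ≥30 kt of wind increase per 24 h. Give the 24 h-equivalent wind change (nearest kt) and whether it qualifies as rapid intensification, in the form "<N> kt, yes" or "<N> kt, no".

15 kt, no

V₁: ΔP = 27, V ≈ 5.8 × 27^0.646 ≈ 48.76 kt.
V₂: ΔP = 49, V ≈ 5.8 × 49^0.646 ≈ 71.66 kt.
ΔV over 36 h = 22.90 kt → 24 h equivalent = 22.90 × 24/36 ≈ 15.27 kt.
15 kt < 30 kt ⇒ not rapid intensification.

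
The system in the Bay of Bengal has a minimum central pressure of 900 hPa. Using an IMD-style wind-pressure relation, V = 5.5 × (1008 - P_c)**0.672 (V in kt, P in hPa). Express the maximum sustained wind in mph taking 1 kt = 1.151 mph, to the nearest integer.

147 mph

ΔP = 1008 − 900 = 108 hPa.
V ≈ 5.5 × 108^0.672 = 5.5 × 23.252 ≈ 127.886 kt.
127.886 × 1.151 ≈ 147.20 mph → 147 mph.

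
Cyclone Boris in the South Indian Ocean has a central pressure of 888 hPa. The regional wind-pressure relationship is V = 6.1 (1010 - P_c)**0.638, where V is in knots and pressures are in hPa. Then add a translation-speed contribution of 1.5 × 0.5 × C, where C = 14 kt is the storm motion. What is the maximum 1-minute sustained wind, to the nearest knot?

141 kt

ΔP = 1010 − 888 = 122 hPa.
122^0.638 ≈ 21.434.
V ≈ 6.1 × 21.434 ≈ 130.7 kt.
Translation term: 1.5 × 0.5 × 14 = 10.5 kt.
Corrected V ≈ 141.2 kt → 141 kt.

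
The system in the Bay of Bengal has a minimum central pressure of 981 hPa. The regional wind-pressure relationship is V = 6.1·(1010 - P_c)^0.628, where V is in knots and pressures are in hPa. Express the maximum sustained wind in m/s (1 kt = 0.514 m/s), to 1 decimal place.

26.0 m/s

ΔP = 1010 − 981 = 29 hPa.
V ≈ 6.1 × 29^0.628 = 6.1 × 8.287 ≈ 50.549 kt.
50.549 × 0.514 ≈ 25.98 m/s → 26.0 m/s.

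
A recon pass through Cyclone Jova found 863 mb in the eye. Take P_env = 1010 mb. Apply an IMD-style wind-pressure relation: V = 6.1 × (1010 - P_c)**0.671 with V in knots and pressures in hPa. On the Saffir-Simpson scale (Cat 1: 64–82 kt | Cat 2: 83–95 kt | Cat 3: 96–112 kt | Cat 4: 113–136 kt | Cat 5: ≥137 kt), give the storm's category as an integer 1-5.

ΔP = 1010 − 863 = 147 mb.
V ≈ 6.1 × 147^0.671 = 6.1 × 28.46 ≈ 174 kt.
174 kt falls in the Category 5 band.

5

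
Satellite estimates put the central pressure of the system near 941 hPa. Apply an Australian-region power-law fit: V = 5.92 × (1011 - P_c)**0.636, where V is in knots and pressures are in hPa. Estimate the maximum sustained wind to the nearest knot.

88 kt

ΔP = 1011 − 941 = 70 hPa.
70^0.636 ≈ 14.910.
V ≈ 5.92 × 14.910 ≈ 88.3 kt.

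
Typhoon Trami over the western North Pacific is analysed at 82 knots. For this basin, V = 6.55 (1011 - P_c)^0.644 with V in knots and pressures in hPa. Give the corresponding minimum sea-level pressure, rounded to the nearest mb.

ΔP = (V / 6.55)^(1/0.644) = (82/6.55)^1.553.
82/6.55 = 12.519; 12.519^1.553 ≈ 50.62 mb.
P_c = 1011 − 50.62 = 960.38 ≈ 960 mb.

960 mb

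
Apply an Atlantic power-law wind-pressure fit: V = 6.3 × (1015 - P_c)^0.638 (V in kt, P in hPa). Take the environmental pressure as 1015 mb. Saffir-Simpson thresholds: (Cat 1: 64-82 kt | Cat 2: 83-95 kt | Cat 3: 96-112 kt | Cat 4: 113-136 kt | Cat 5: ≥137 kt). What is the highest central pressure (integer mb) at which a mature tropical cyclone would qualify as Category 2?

Category 2 begins at V = 83 kt.
Required ΔP = (83/6.3)^(1/0.638) = 13.175^1.567 ≈ 56.90 mb.
P_c ≤ 1015 − 56.90 = 958.10, so the highest integer P_c is 958 mb.

958 mb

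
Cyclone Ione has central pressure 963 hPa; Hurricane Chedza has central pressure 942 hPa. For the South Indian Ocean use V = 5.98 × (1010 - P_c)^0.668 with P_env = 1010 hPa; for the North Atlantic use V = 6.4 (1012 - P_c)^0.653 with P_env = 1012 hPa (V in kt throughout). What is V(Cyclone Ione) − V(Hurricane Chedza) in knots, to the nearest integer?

Cyclone Ione: ΔP = 47; V ≈ 5.98 × 47^0.668 ≈ 78.28 kt.
Hurricane Chedza: ΔP = 70; V ≈ 6.4 × 70^0.653 ≈ 102.57 kt.
Difference ≈ 78.28 − 102.57 = -24.29 → -24 kt.

-24 kt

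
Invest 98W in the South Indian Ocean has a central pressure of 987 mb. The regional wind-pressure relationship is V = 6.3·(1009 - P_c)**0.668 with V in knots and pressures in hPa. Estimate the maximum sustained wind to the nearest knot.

ΔP = 1009 − 987 = 22 mb.
22^0.668 ≈ 7.884.
V ≈ 6.3 × 7.884 ≈ 49.7 kt.

50 kt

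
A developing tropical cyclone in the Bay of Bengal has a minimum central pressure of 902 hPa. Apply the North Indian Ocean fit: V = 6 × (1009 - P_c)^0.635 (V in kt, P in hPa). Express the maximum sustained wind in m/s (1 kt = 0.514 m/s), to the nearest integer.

ΔP = 1009 − 902 = 107 hPa.
V ≈ 6 × 107^0.635 = 6 × 19.438 ≈ 116.630 kt.
116.630 × 0.514 ≈ 59.95 m/s → 60 m/s.

60 m/s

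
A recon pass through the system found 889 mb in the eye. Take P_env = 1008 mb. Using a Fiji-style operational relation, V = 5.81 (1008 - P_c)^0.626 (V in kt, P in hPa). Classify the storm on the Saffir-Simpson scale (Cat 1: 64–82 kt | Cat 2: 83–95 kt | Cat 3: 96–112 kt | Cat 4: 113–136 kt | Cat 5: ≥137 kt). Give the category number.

ΔP = 1008 − 889 = 119 mb.
V ≈ 5.81 × 119^0.626 = 5.81 × 19.92 ≈ 116 kt.
116 kt falls in the Category 4 band.

4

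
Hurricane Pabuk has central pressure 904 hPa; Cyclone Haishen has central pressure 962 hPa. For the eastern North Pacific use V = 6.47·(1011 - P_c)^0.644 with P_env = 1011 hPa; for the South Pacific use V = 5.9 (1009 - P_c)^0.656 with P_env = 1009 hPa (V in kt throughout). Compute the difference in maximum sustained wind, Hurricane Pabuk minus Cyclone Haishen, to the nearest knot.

Hurricane Pabuk: ΔP = 107; V ≈ 6.47 × 107^0.644 ≈ 131.17 kt.
Cyclone Haishen: ΔP = 47; V ≈ 5.9 × 47^0.656 ≈ 73.75 kt.
Difference ≈ 131.17 − 73.75 = 57.42 → 57 kt.

57 kt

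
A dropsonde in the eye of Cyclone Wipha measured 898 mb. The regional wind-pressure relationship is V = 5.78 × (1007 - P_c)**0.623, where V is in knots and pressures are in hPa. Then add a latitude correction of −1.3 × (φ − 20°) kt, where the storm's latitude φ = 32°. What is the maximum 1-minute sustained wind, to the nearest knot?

92 kt

ΔP = 1007 − 898 = 109 mb.
109^0.623 ≈ 18.592.
V ≈ 5.78 × 18.592 ≈ 107.5 kt.
Latitude correction: −1.3 × (32 − 20) = -15.6 kt.
Corrected V ≈ 91.9 kt → 92 kt.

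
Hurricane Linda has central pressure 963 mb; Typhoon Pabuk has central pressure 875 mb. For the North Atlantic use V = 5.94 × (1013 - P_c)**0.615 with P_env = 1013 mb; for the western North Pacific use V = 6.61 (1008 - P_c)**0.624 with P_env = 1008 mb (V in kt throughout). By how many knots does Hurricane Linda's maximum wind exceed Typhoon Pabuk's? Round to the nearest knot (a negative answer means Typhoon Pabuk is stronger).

-74 kt

Hurricane Linda: ΔP = 50; V ≈ 5.94 × 50^0.615 ≈ 65.86 kt.
Typhoon Pabuk: ΔP = 133; V ≈ 6.61 × 133^0.624 ≈ 139.79 kt.
Difference ≈ 65.86 − 139.79 = -73.93 → -74 kt.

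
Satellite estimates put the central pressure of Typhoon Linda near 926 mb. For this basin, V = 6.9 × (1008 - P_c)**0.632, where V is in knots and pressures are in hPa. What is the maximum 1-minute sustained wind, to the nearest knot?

112 kt

ΔP = 1008 − 926 = 82 mb.
82^0.632 ≈ 16.201.
V ≈ 6.9 × 16.201 ≈ 111.8 kt.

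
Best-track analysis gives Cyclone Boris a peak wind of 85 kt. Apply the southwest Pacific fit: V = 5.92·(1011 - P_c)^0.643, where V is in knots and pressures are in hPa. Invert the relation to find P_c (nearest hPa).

948 hPa

ΔP = (V / 5.92)^(1/0.643) = (85/5.92)^1.555.
85/5.92 = 14.358; 14.358^1.555 ≈ 63.03 hPa.
P_c = 1011 − 63.03 = 947.97 ≈ 948 hPa.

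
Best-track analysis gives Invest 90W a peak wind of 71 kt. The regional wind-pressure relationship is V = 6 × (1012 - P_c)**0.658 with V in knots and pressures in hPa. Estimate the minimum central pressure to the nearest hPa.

969 hPa

ΔP = (V / 6)^(1/0.658) = (71/6)^1.520.
71/6 = 11.833; 11.833^1.520 ≈ 42.74 hPa.
P_c = 1012 − 42.74 = 969.26 ≈ 969 hPa.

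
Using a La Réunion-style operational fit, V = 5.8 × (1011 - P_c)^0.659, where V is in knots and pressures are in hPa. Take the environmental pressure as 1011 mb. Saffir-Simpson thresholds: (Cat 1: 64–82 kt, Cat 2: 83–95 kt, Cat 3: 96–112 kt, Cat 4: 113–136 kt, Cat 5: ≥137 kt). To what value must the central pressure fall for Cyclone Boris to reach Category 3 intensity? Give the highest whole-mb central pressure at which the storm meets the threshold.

Category 3 begins at V = 96 kt.
Required ΔP = (96/5.8)^(1/0.659) = 16.552^1.517 ≈ 70.72 mb.
P_c ≤ 1011 − 70.72 = 940.28, so the highest integer P_c is 940 mb.

940 mb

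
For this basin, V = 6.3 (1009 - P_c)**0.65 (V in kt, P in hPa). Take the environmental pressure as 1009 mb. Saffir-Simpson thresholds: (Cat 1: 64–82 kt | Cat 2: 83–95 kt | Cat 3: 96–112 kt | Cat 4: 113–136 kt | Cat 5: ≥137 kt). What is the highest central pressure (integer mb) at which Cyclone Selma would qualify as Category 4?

Category 4 begins at V = 113 kt.
Required ΔP = (113/6.3)^(1/0.65) = 17.937^1.538 ≈ 84.88 mb.
P_c ≤ 1009 − 84.88 = 924.12, so the highest integer P_c is 924 mb.

924 mb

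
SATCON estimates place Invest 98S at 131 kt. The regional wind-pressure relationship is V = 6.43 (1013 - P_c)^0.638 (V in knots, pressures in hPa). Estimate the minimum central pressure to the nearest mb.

ΔP = (V / 6.43)^(1/0.638) = (131/6.43)^1.567.
131/6.43 = 20.373; 20.373^1.567 ≈ 112.67 mb.
P_c = 1013 − 112.67 = 900.33 ≈ 900 mb.

900 mb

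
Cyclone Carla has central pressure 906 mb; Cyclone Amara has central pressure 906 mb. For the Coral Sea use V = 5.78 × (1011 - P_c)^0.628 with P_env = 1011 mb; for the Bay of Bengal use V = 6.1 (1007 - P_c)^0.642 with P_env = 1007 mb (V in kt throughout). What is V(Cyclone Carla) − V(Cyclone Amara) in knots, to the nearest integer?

Cyclone Carla: ΔP = 105; V ≈ 5.78 × 105^0.628 ≈ 107.46 kt.
Cyclone Amara: ΔP = 101; V ≈ 6.1 × 101^0.642 ≈ 118.06 kt.
Difference ≈ 107.46 − 118.06 = -10.60 → -11 kt.

-11 kt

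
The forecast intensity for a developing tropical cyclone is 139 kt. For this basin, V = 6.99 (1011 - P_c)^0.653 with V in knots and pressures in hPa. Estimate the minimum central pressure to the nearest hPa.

914 hPa

ΔP = (V / 6.99)^(1/0.653) = (139/6.99)^1.531.
139/6.99 = 19.886; 19.886^1.531 ≈ 97.40 hPa.
P_c = 1011 − 97.40 = 913.60 ≈ 914 hPa.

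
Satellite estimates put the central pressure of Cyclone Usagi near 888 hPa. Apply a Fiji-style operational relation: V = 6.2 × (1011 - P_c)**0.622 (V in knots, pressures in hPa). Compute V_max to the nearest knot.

ΔP = 1011 − 888 = 123 hPa.
123^0.622 ≈ 19.949.
V ≈ 6.2 × 19.949 ≈ 123.7 kt.

124 kt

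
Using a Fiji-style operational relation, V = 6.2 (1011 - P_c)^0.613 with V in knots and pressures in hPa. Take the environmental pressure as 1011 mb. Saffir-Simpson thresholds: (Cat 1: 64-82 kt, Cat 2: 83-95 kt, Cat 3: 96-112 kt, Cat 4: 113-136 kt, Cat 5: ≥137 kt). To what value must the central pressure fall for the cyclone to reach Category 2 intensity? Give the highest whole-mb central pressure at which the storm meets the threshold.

Category 2 begins at V = 83 kt.
Required ΔP = (83/6.2)^(1/0.613) = 13.387^1.631 ≈ 68.86 mb.
P_c ≤ 1011 − 68.86 = 942.14, so the highest integer P_c is 942 mb.

942 mb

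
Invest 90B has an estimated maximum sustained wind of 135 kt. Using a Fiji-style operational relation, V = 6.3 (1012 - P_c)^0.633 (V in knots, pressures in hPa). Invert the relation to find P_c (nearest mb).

ΔP = (V / 6.3)^(1/0.633) = (135/6.3)^1.580.
135/6.3 = 21.429; 21.429^1.580 ≈ 126.67 mb.
P_c = 1012 − 126.67 = 885.33 ≈ 885 mb.

885 mb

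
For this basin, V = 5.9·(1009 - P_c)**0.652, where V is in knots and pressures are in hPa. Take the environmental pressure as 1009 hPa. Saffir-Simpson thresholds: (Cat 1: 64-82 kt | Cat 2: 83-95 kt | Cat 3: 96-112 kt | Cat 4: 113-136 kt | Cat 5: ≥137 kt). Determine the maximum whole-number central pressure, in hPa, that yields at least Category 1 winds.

Category 1 begins at V = 64 kt.
Required ΔP = (64/5.9)^(1/0.652) = 10.847^1.534 ≈ 38.72 hPa.
P_c ≤ 1009 − 38.72 = 970.28, so the highest integer P_c is 970 hPa.

970 hPa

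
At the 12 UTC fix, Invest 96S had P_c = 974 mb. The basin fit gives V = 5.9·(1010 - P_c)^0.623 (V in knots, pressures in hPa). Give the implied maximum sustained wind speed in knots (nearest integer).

55 kt

ΔP = 1010 − 974 = 36 mb.
36^0.623 ≈ 9.323.
V ≈ 5.9 × 9.323 ≈ 55.0 kt.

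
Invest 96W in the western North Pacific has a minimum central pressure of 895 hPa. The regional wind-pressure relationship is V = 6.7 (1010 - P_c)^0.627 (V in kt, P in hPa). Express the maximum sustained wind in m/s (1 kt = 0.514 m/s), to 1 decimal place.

67.5 m/s

ΔP = 1010 − 895 = 115 hPa.
V ≈ 6.7 × 115^0.627 = 6.7 × 19.591 ≈ 131.260 kt.
131.260 × 0.514 ≈ 67.47 m/s → 67.5 m/s.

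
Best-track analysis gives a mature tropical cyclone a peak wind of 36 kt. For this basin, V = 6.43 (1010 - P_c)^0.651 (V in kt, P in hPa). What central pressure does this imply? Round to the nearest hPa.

996 hPa

ΔP = (V / 6.43)^(1/0.651) = (36/6.43)^1.536.
36/6.43 = 5.599; 5.599^1.536 ≈ 14.10 hPa.
P_c = 1010 − 14.10 = 995.90 ≈ 996 hPa.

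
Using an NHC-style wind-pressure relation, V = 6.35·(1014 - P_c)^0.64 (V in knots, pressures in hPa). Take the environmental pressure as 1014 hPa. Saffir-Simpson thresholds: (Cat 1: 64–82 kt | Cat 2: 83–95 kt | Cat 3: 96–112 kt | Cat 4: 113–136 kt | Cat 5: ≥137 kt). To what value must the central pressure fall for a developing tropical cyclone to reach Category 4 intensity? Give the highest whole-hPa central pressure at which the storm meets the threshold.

Category 4 begins at V = 113 kt.
Required ΔP = (113/6.35)^(1/0.64) = 17.795^1.562 ≈ 89.87 hPa.
P_c ≤ 1014 − 89.87 = 924.13, so the highest integer P_c is 924 hPa.

924 hPa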